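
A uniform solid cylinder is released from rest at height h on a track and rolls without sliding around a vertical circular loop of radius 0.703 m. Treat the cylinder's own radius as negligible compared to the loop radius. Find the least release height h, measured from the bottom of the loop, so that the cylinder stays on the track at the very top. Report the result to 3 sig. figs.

For this body I = (1/2)MR², i.e. k = I/(MR²) = 0.5.
At the top of the loop, the minimum-contact condition is Mg = Mv_top²/r, so v_top² = gr.
With ω = v/R, the kinetic energy at speed v is ½(1+k)Mv² = (3/4)Mv².
Energy conservation from release (height h) to the top (height 2r): Mgh = Mg(2r) + (3/4)M·gr.
Thus h_min = 2r + (1+k)r/2 = r(2 + 1.5/2) = 0.703 × 2.75 ≈ 1.93 m.

h_min ≈ 1.93 m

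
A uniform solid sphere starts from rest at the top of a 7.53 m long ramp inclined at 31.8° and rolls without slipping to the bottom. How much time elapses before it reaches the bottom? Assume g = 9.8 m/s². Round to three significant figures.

t ≈ 2.02 s

Here I = (2/5)MR², so the shape factor k = I/(MR²) = 0.4.
Along the incline Mg sinθ − f = Ma, and torque about the center fR = Iα = kMR²(a/R) gives f = kMa.
Hence a = g sinθ/(1+k) = 9.8×sin31.8°/1.4 = 3.689 m/s².
With constant a from rest, t = √(2L/a) = √(2·7.53/3.689) ≈ 2.02 s.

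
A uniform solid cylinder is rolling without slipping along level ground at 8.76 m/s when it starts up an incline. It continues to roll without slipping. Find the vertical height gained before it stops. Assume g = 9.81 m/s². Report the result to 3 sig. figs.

h ≈ 5.87 m

Here I = (1/2)MR², so the shape factor k = I/(MR²) = 0.5.
Rolling without slipping gives ω = v/R, so the total kinetic energy is ½Mv² + ½Iω² = ½(1+k)Mv² = (3/4)Mv².
At the top the kinetic energy is zero, so (3/4)Mv₀² = Mgh.
Thus h = (1+k)v₀²/(2g) = 1.5 × 8.76² / (2 × 9.81) ≈ 5.87 m.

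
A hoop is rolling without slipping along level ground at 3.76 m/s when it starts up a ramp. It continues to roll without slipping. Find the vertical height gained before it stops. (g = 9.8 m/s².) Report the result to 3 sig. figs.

h ≈ 1.44 m

With I = MR², the ratio k = I/(MR²) is 1.
Pure rolling means v = ωR; then KE = ½Mv² + ½I(v/R)² = ½(1+k)Mv² = Mv².
All of this converts to potential energy at the highest point: Mv₀² = Mgh.
Thus h = (1+k)v₀²/(2g) = 2 × 3.76² / (2 × 9.8) ≈ 1.44 m.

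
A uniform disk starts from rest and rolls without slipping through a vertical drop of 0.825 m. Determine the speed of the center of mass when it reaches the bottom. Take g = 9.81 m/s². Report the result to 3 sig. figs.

Here I = (1/2)MR², so the shape factor k = I/(MR²) = 0.5.
Pure rolling means v = ωR; then KE = ½Mv² + ½I(v/R)² = ½(1+k)Mv² = (3/4)Mv².
Energy conservation: Mgh = (3/4)Mv², so v = √(2gh/(1+k)) = √(2 × 9.81 × 0.825 / 1.5) ≈ 3.28 m/s.

v ≈ 3.28 m/s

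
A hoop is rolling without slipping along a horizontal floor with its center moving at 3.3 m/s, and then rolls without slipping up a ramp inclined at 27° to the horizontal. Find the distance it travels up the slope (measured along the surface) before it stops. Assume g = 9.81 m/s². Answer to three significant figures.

With I = MR², the ratio k = I/(MR²) is 1.
Since it rolls without slipping, ω = v/R and KE = ½Mv² + ½Iω² = ½(1+k)Mv² = Mv².
Setting this equal to Mgh gives the vertical rise h = (1+k)v₀²/(2g) = 2×3.3²/(2×9.81) = 1.11 m.
The distance along the slope is d = h/sinθ = 1.11/sin27° ≈ 2.45 m.

d ≈ 2.45 m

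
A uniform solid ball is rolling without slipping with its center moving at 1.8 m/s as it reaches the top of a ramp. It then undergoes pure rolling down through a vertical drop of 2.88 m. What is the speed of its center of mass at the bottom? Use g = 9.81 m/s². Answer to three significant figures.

Here I = (2/5)MR², so the shape factor k = I/(MR²) = 0.4.
Rolling without slipping gives ω = v/R, so the total kinetic energy is ½Mv² + ½Iω² = ½(1+k)Mv² = (7/10)Mv².
Energy conservation: (7/10)Mv₀² + Mgh = (7/10)Mv², so v² = v₀² + 2gh/(1+k).
v = √(1.8² + 2×9.81×2.88/1.4) = √43.6 ≈ 6.60 m/s.

v ≈ 6.60 m/s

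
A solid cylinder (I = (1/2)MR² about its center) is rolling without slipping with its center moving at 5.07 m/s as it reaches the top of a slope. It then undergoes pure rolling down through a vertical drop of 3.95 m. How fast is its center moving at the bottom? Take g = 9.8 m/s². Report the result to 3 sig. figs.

The moment of inertia is (1/2)MR², giving k ≡ I/(MR²) = 0.5.
Rolling without slipping gives ω = v/R, so the total kinetic energy is ½Mv² + ½Iω² = ½(1+k)Mv² = (3/4)Mv².
Conserving energy between top and bottom: (3/4)Mv² = (3/4)Mv₀² + Mgh, hence v² = v₀² + 2gh/(1+k).
v = √(5.07² + 2×9.8×3.95/1.5) = √77.32 ≈ 8.79 m/s.

v ≈ 8.79 m/s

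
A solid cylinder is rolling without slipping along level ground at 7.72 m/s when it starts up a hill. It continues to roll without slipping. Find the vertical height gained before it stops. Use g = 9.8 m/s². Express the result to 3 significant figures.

With I = (1/2)MR², the ratio k = I/(MR²) is 0.5.
Since it rolls without slipping, ω = v/R and KE = ½Mv² + ½Iω² = ½(1+k)Mv² = (3/4)Mv².
All of this converts to potential energy at the highest point: (3/4)Mv₀² = Mgh.
Thus h = (1+k)v₀²/(2g) = 1.5 × 7.72² / (2 × 9.8) ≈ 4.56 m.

h ≈ 4.56 m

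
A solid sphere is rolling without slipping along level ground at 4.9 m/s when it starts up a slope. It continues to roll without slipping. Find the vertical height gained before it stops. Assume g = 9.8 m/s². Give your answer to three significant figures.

For this body I = (2/5)MR², i.e. k = I/(MR²) = 0.4.
Rolling without slipping gives ω = v/R, so the total kinetic energy is ½Mv² + ½Iω² = ½(1+k)Mv² = (7/10)Mv².
At the top the kinetic energy is zero, so (7/10)Mv₀² = Mgh.
Thus h = (1+k)v₀²/(2g) = 1.4 × 4.9² / (2 × 9.8) ≈ 1.72 m.

h ≈ 1.72 m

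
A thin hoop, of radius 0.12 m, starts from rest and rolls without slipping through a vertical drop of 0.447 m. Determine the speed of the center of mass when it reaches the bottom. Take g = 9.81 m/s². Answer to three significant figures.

The moment of inertia is MR², giving k ≡ I/(MR²) = 1.
Rolling without slipping gives ω = v/R, so the total kinetic energy is ½Mv² + ½Iω² = ½(1+k)Mv² = Mv².
Setting Mgh = Mv² gives v = √(2gh/(1+k)) = √(2·9.81·0.447/2) ≈ 2.09 m/s.

v ≈ 2.09 m/s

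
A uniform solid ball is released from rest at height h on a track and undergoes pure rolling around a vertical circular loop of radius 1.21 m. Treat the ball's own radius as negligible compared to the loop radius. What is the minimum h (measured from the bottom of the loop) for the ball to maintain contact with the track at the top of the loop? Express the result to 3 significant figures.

h_min ≈ 3.27 m

With I = (2/5)MR², the ratio k = I/(MR²) is 0.4.
At the top, contact is just lost when gravity alone supplies the centripetal force: Mg = Mv_top²/r, i.e. v_top² = gr.
With ω = v/R, the kinetic energy at speed v is ½(1+k)Mv² = (7/10)Mv².
Energy conservation from release (height h) to the top (height 2r): Mgh = Mg(2r) + (7/10)M·gr.
Thus h_min = 2r + (1+k)r/2 = r(2 + 1.4/2) = 1.21 × 2.7 ≈ 3.27 m.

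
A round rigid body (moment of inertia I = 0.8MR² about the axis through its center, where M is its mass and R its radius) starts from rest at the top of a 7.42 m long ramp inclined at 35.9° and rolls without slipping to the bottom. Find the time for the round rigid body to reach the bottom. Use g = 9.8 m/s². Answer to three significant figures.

t ≈ 2.16 s

With I = 0.8MR², the ratio k = I/(MR²) is 0.8.
Translational: Mg sinθ − f = Ma. Rotational about the CM: fR = Iα = kMRa, so f = kMa.
Hence a = g sinθ/(1+k) = 9.8×sin35.9°/1.8 = 3.192 m/s².
Starting from rest, L = ½at², so t = √(2L/a) = √(2×7.42/3.192) ≈ 2.16 s.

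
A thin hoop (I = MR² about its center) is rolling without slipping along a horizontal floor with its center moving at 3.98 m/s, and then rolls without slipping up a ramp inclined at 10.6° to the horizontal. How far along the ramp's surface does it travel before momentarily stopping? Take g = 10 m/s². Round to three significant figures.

With I = MR², the ratio k = I/(MR²) is 1.
Pure rolling means v = ωR; then KE = ½Mv² + ½I(v/R)² = ½(1+k)Mv² = Mv².
Setting this equal to Mgh gives the vertical rise h = (1+k)v₀²/(2g) = 2×3.98²/(2×10) = 1.584 m.
The distance along the slope is d = h/sinθ = 1.584/sin10.6° ≈ 8.61 m.

d ≈ 8.61 m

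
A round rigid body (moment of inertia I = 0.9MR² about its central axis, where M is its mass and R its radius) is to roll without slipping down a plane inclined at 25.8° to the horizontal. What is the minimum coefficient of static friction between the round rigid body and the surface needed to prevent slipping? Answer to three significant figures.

μ_min ≈ 0.229

For this body I = 0.9MR², i.e. k = I/(MR²) = 0.9.
Along the incline Mg sinθ − f = Ma, and torque about the center fR = Iα = kMR²(a/R) gives f = kMa.
These give a = g sinθ/(1+k) and the required friction f = kMg sinθ/(1+k).
With N = Mg cosθ, the no-slip condition f ≤ μN gives μ_min = f/N = k tanθ/(1+k).
μ_min = 0.9 × tan25.8° / 1.9 ≈ 0.229.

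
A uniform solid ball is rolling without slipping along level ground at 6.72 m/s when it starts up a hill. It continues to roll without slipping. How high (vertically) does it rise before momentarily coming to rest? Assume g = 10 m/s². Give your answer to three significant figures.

h ≈ 3.16 m

Here I = (2/5)MR², so the shape factor k = I/(MR²) = 0.4.
Since it rolls without slipping, ω = v/R and KE = ½Mv² + ½Iω² = ½(1+k)Mv² = (7/10)Mv².
At the top the kinetic energy is zero, so (7/10)Mv₀² = Mgh.
Thus h = (1+k)v₀²/(2g) = 1.4 × 6.72² / (2 × 10) ≈ 3.16 m.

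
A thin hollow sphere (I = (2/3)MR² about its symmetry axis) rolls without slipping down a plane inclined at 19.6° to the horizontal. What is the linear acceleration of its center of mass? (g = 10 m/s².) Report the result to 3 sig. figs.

Here I = (2/3)MR², so the shape factor k = I/(MR²) = 2/3.
Along the incline Mg sinθ − f = Ma, and torque about the center fR = Iα = kMR²(a/R) gives f = kMa.
Eliminating f: Mg sinθ = (1+k)Ma, so a = g sinθ/(1+k) = 10 × sin19.6° / 1.667 ≈ 2.01 m/s².

a ≈ 2.01 m/s²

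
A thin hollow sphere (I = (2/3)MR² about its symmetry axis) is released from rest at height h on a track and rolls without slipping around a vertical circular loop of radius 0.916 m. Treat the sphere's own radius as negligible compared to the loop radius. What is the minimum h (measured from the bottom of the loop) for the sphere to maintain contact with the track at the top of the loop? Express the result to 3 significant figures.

h_min ≈ 2.60 m

The moment of inertia is (2/3)MR², giving k ≡ I/(MR²) = 2/3.
At the top, contact is just lost when gravity alone supplies the centripetal force: Mg = Mv_top²/r, i.e. v_top² = gr.
With ω = v/R, the kinetic energy at speed v is ½(1+k)Mv² = (5/6)Mv².
Energy conservation from release (height h) to the top (height 2r): Mgh = Mg(2r) + (5/6)M·gr.
Thus h_min = 2r + (1+k)r/2 = r(2 + 1.667/2) = 0.916 × 2.833 ≈ 2.60 m.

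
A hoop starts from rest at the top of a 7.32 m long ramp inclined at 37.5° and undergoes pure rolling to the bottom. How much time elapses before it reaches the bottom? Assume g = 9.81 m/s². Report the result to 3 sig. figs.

With I = MR², the ratio k = I/(MR²) is 1.
Along the incline Mg sinθ − f = Ma, and torque about the center fR = Iα = kMR²(a/R) gives f = kMa.
Hence a = g sinθ/(1+k) = 9.81×sin37.5°/2 = 2.986 m/s².
Starting from rest, L = ½at², so t = √(2L/a) = √(2×7.32/2.986) ≈ 2.21 s.

t ≈ 2.21 s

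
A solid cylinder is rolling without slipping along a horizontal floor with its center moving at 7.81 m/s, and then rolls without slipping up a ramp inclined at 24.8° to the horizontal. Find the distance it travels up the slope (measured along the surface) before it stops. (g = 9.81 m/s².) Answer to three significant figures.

d ≈ 11.1 m

For this body I = (1/2)MR², i.e. k = I/(MR²) = 0.5.
Rolling without slipping gives ω = v/R, so the total kinetic energy is ½Mv² + ½Iω² = ½(1+k)Mv² = (3/4)Mv².
Setting this equal to Mgh gives the vertical rise h = (1+k)v₀²/(2g) = 1.5×7.81²/(2×9.81) = 4.663 m.
The distance along the slope is d = h/sinθ = 4.663/sin24.8° ≈ 11.1 m.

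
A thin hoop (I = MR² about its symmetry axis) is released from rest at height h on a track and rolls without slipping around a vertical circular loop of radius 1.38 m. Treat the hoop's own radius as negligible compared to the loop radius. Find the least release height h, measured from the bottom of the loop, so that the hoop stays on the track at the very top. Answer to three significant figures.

h_min ≈ 4.14 m

For this body I = MR², i.e. k = I/(MR²) = 1.
At the top, contact is just lost when gravity alone supplies the centripetal force: Mg = Mv_top²/r, i.e. v_top² = gr.
With ω = v/R, the kinetic energy at speed v is ½(1+k)Mv² = Mv².
Energy conservation from release (height h) to the top (height 2r): Mgh = Mg(2r) + M·gr.
Thus h_min = 2r + (1+k)r/2 = r(2 + 2/2) = 1.38 × 3 ≈ 4.14 m.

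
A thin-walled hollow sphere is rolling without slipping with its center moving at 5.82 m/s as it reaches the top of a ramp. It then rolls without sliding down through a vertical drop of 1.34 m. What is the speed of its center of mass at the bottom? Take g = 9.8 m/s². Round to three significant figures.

v ≈ 7.04 m/s

The moment of inertia is (2/3)MR², giving k ≡ I/(MR²) = 2/3.
Pure rolling means v = ωR; then KE = ½Mv² + ½I(v/R)² = ½(1+k)Mv² = (5/6)Mv².
Conserving energy between top and bottom: (5/6)Mv² = (5/6)Mv₀² + Mgh, hence v² = v₀² + 2gh/(1+k).
v = √(5.82² + 2×9.8×1.34/1.667) = √49.63 ≈ 7.04 m/s.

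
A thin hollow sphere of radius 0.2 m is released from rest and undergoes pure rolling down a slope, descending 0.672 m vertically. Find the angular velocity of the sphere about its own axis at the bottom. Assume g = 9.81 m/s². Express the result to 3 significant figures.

ω ≈ 14.1 rad/s

With I = (2/3)MR², the ratio k = I/(MR²) is 2/3.
Since it rolls without slipping, ω = v/R and KE = ½Mv² + ½Iω² = ½(1+k)Mv² = (5/6)Mv².
Energy conservation Mgh = ½(1+k)Mv² gives v = √(2gh/(1+k)) = √(2 × 9.81 × 0.672 / 1.667) = 2.813 m/s.
The angular speed follows from ω = v/R = 2.813/0.2 ≈ 14.1 rad/s.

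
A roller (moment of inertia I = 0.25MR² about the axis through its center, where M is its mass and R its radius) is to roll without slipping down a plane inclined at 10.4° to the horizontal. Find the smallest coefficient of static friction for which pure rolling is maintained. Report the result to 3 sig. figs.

μ_min ≈ 0.0367

The moment of inertia is 0.25MR², giving k ≡ I/(MR²) = 0.25.
Newton's second law down the slope: Mg sinθ − f = Ma. The torque equation fR = Iα (with α = a/R) gives f = kMa.
These give a = g sinθ/(1+k) and the required friction f = kMg sinθ/(1+k).
With N = Mg cosθ, the no-slip condition f ≤ μN gives μ_min = f/N = k tanθ/(1+k).
μ_min = 0.25 × tan10.4° / 1.25 ≈ 0.0367.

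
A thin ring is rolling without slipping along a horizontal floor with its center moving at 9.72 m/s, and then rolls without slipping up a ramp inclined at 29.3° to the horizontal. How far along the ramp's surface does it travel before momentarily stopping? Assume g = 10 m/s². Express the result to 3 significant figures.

For this body I = MR², i.e. k = I/(MR²) = 1.
Pure rolling means v = ωR; then KE = ½Mv² + ½I(v/R)² = ½(1+k)Mv² = Mv².
Setting this equal to Mgh gives the vertical rise h = (1+k)v₀²/(2g) = 2×9.72²/(2×10) = 9.448 m.
The distance along the slope is d = h/sinθ = 9.448/sin29.3° ≈ 19.3 m.

d ≈ 19.3 m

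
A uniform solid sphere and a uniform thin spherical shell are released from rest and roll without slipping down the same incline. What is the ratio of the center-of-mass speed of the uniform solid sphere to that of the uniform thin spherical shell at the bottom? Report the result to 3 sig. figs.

v_ratio ≈ 1.09

Each satisfies Mgh = ½(1+k)Mv² with k = I/(MR²), so v ∝ 1/√(1+k).
For the uniform solid sphere k = 0.4; for the uniform thin spherical shell k = 2/3.
v₁/v₂ = √((1+k₂)/(1+k₁)) = √(1.667/1.4) ≈ 1.09.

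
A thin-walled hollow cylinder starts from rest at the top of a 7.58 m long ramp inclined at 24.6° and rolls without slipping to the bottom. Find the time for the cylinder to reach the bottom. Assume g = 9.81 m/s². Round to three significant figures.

Here I = MR², so the shape factor k = I/(MR²) = 1.
Translational: Mg sinθ − f = Ma. Rotational about the CM: fR = Iα = kMRa, so f = kMa.
Hence a = g sinθ/(1+k) = 9.81×sin24.6°/2 = 2.042 m/s².
With constant a from rest, t = √(2L/a) = √(2·7.58/2.042) ≈ 2.72 s.

t ≈ 2.72 s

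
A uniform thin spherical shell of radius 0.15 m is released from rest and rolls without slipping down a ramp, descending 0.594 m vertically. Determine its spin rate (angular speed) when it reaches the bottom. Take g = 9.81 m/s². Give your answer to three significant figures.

With I = (2/3)MR², the ratio k = I/(MR²) is 2/3.
Rolling without slipping gives ω = v/R, so the total kinetic energy is ½Mv² + ½Iω² = ½(1+k)Mv² = (5/6)Mv².
Energy conservation Mgh = ½(1+k)Mv² gives v = √(2gh/(1+k)) = √(2 × 9.81 × 0.594 / 1.667) = 2.644 m/s.
The angular speed follows from ω = v/R = 2.644/0.15 ≈ 17.6 rad/s.

ω ≈ 17.6 rad/s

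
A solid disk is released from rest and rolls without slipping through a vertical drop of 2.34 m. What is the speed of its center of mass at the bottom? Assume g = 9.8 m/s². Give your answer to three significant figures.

For this body I = (1/2)MR², i.e. k = I/(MR²) = 0.5.
Since it rolls without slipping, ω = v/R and KE = ½Mv² + ½Iω² = ½(1+k)Mv² = (3/4)Mv².
Energy conservation: Mgh = (3/4)Mv², so v = √(2gh/(1+k)) = √(2 × 9.8 × 2.34 / 1.5) ≈ 5.53 m/s.

v ≈ 5.53 m/s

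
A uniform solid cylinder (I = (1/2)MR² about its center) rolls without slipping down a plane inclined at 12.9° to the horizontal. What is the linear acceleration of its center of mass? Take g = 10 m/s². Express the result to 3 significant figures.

a ≈ 1.49 m/s²

The moment of inertia is (1/2)MR², giving k ≡ I/(MR²) = 0.5.
Translational: Mg sinθ − f = Ma. Rotational about the CM: fR = Iα = kMRa, so f = kMa.
Eliminating f: Mg sinθ = (1+k)Ma, so a = g sinθ/(1+k) = 10 × sin12.9° / 1.5 ≈ 1.49 m/s².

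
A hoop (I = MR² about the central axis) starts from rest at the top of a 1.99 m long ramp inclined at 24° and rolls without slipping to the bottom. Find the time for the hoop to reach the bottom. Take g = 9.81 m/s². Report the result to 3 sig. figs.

For this body I = MR², i.e. k = I/(MR²) = 1.
Translational: Mg sinθ − f = Ma. Rotational about the CM: fR = Iα = kMRa, so f = kMa.
Hence a = g sinθ/(1+k) = 9.81×sin24°/2 = 1.995 m/s².
Starting from rest, L = ½at², so t = √(2L/a) = √(2×1.99/1.995) ≈ 1.41 s.

t ≈ 1.41 s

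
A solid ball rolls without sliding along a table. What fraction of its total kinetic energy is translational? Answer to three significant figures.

With I = (2/5)MR², the ratio k = I/(MR²) is 0.4.
With ω = v/R, KE_trans = ½Mv² and KE_rot = ½Iω² = ½kMv², so KE_total = ½(1+k)Mv².
The translational fraction is therefore 1/(1+k) = 1/1.4 ≈ 0.714.

fraction ≈ 0.714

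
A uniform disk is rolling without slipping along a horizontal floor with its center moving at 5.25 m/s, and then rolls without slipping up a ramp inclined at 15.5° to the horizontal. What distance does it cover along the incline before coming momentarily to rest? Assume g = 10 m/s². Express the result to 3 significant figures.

d ≈ 7.74 m

With I = (1/2)MR², the ratio k = I/(MR²) is 0.5.
Pure rolling means v = ωR; then KE = ½Mv² + ½I(v/R)² = ½(1+k)Mv² = (3/4)Mv².
Setting this equal to Mgh gives the vertical rise h = (1+k)v₀²/(2g) = 1.5×5.25²/(2×10) = 2.067 m.
The distance along the slope is d = h/sinθ = 2.067/sin15.5° ≈ 7.74 m.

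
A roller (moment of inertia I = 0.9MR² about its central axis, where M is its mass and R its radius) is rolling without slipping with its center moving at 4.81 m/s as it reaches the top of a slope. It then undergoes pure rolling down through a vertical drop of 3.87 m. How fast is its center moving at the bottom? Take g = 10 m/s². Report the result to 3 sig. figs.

v ≈ 7.99 m/s

For this body I = 0.9MR², i.e. k = I/(MR²) = 0.9.
Pure rolling means v = ωR; then KE = ½Mv² + ½I(v/R)² = ½(1+k)Mv² = (19/20)Mv².
Energy conservation: (19/20)Mv₀² + Mgh = (19/20)Mv², so v² = v₀² + 2gh/(1+k).
v = √(4.81² + 2×10×3.87/1.9) = √63.87 ≈ 7.99 m/s.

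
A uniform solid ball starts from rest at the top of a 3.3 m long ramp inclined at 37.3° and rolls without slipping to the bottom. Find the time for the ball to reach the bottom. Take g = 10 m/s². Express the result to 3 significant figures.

The moment of inertia is (2/5)MR², giving k ≡ I/(MR²) = 0.4.
Along the incline Mg sinθ − f = Ma, and torque about the center fR = Iα = kMR²(a/R) gives f = kMa.
Hence a = g sinθ/(1+k) = 10×sin37.3°/1.4 = 4.328 m/s².
Starting from rest, L = ½at², so t = √(2L/a) = √(2×3.3/4.328) ≈ 1.23 s.

t ≈ 1.23 s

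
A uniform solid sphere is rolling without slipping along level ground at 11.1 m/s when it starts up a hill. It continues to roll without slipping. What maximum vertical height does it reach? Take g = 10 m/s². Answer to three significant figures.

For this body I = (2/5)MR², i.e. k = I/(MR²) = 0.4.
Since it rolls without slipping, ω = v/R and KE = ½Mv² + ½Iω² = ½(1+k)Mv² = (7/10)Mv².
At the top the kinetic energy is zero, so (7/10)Mv₀² = Mgh.
Thus h = (1+k)v₀²/(2g) = 1.4 × 11.1² / (2 × 10) ≈ 8.62 m.

h ≈ 8.62 m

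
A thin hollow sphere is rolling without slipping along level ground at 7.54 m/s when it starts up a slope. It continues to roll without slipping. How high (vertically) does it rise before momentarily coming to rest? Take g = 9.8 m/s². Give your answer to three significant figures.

With I = (2/3)MR², the ratio k = I/(MR²) is 2/3.
Pure rolling means v = ωR; then KE = ½Mv² + ½I(v/R)² = ½(1+k)Mv² = (5/6)Mv².
All of this converts to potential energy at the highest point: (5/6)Mv₀² = Mgh.
Thus h = (1+k)v₀²/(2g) = 1.667 × 7.54² / (2 × 9.8) ≈ 4.83 m.

h ≈ 4.83 m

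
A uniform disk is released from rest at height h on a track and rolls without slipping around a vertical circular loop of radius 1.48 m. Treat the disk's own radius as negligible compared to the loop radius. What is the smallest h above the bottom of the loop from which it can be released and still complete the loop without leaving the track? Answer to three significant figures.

h_min ≈ 4.07 m

With I = (1/2)MR², the ratio k = I/(MR²) is 0.5.
At the top of the loop, the minimum-contact condition is Mg = Mv_top²/r, so v_top² = gr.
With ω = v/R, the kinetic energy at speed v is ½(1+k)Mv² = (3/4)Mv².
Energy conservation from release (height h) to the top (height 2r): Mgh = Mg(2r) + (3/4)M·gr.
Thus h_min = 2r + (1+k)r/2 = r(2 + 1.5/2) = 1.48 × 2.75 ≈ 4.07 m.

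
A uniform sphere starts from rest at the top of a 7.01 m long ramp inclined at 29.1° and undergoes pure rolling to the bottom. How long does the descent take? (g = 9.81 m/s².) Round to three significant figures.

t ≈ 2.03 s

With I = (2/5)MR², the ratio k = I/(MR²) is 0.4.
Translational: Mg sinθ − f = Ma. Rotational about the CM: fR = Iα = kMRa, so f = kMa.
Hence a = g sinθ/(1+k) = 9.81×sin29.1°/1.4 = 3.408 m/s².
Starting from rest, L = ½at², so t = √(2L/a) = √(2×7.01/3.408) ≈ 2.03 s.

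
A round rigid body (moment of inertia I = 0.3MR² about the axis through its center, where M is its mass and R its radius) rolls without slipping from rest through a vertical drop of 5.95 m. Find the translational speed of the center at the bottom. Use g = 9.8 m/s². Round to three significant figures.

v ≈ 9.47 m/s

Here I = 0.3MR², so the shape factor k = I/(MR²) = 0.3.
Rolling without slipping gives ω = v/R, so the total kinetic energy is ½Mv² + ½Iω² = ½(1+k)Mv² = (13/20)Mv².
Setting Mgh = (13/20)Mv² gives v = √(2gh/(1+k)) = √(2·9.8·5.95/1.3) ≈ 9.47 m/s.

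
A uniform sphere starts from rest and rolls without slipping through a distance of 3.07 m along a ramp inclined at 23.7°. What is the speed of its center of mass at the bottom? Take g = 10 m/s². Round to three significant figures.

v ≈ 4.20 m/s

With I = (2/5)MR², the ratio k = I/(MR²) is 0.4.
Pure rolling means v = ωR; then KE = ½Mv² + ½I(v/R)² = ½(1+k)Mv² = (7/10)Mv².
The vertical drop is h = L sinθ = 3.07 × sin23.7° = 1.234 m.
Setting Mgh = (7/10)Mv² gives v = √(2gh/(1+k)) = √(2·10·1.234/1.4) ≈ 4.20 m/s.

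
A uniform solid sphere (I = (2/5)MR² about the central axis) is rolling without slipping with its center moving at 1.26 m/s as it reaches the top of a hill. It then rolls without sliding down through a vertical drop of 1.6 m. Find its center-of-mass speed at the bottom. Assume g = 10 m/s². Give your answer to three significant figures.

For this body I = (2/5)MR², i.e. k = I/(MR²) = 0.4.
The rolling condition ω = v/R makes the rotational term ½I(v/R)² = ½kMv², so KE_total = ½(1+k)Mv² = (7/10)Mv².
Conserving energy between top and bottom: (7/10)Mv² = (7/10)Mv₀² + Mgh, hence v² = v₀² + 2gh/(1+k).
v = √(1.26² + 2×10×1.6/1.4) = √24.44 ≈ 4.94 m/s.

v ≈ 4.94 m/s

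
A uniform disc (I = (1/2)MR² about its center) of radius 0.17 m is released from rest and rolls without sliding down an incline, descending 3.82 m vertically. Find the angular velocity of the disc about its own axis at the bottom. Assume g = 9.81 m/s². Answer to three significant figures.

ω ≈ 41.6 rad/s

The moment of inertia is (1/2)MR², giving k ≡ I/(MR²) = 0.5.
The rolling condition ω = v/R makes the rotational term ½I(v/R)² = ½kMv², so KE_total = ½(1+k)Mv² = (3/4)Mv².
Energy conservation Mgh = ½(1+k)Mv² gives v = √(2gh/(1+k)) = √(2 × 9.81 × 3.82 / 1.5) = 7.069 m/s.
Then ω = v/R = 7.069 / 0.17 ≈ 41.6 rad/s.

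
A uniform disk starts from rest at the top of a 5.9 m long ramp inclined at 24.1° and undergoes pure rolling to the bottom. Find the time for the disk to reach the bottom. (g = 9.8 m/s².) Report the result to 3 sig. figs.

t ≈ 2.10 s

Here I = (1/2)MR², so the shape factor k = I/(MR²) = 0.5.
Newton's second law down the slope: Mg sinθ − f = Ma. The torque equation fR = Iα (with α = a/R) gives f = kMa.
Hence a = g sinθ/(1+k) = 9.8×sin24.1°/1.5 = 2.668 m/s².
With constant a from rest, t = √(2L/a) = √(2·5.9/2.668) ≈ 2.10 s.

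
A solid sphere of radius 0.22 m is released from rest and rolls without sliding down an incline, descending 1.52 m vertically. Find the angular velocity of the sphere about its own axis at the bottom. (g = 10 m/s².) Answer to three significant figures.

ω ≈ 21.2 rad/s

Here I = (2/5)MR², so the shape factor k = I/(MR²) = 0.4.
Pure rolling means v = ωR; then KE = ½Mv² + ½I(v/R)² = ½(1+k)Mv² = (7/10)Mv².
Energy conservation Mgh = ½(1+k)Mv² gives v = √(2gh/(1+k)) = √(2 × 10 × 1.52 / 1.4) = 4.66 m/s.
Then ω = v/R = 4.66 / 0.22 ≈ 21.2 rad/s.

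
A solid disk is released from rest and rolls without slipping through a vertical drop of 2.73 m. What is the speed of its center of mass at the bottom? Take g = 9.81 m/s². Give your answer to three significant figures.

Here I = (1/2)MR², so the shape factor k = I/(MR²) = 0.5.
Pure rolling means v = ωR; then KE = ½Mv² + ½I(v/R)² = ½(1+k)Mv² = (3/4)Mv².
Setting Mgh = (3/4)Mv² gives v = √(2gh/(1+k)) = √(2·9.81·2.73/1.5) ≈ 5.98 m/s.

v ≈ 5.98 m/s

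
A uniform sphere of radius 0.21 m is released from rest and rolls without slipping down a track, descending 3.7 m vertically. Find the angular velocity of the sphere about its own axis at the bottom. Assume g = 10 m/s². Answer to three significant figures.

ω ≈ 34.6 rad/s

For this body I = (2/5)MR², i.e. k = I/(MR²) = 0.4.
Pure rolling means v = ωR; then KE = ½Mv² + ½I(v/R)² = ½(1+k)Mv² = (7/10)Mv².
Energy conservation Mgh = ½(1+k)Mv² gives v = √(2gh/(1+k)) = √(2 × 10 × 3.7 / 1.4) = 7.27 m/s.
The angular speed follows from ω = v/R = 7.27/0.21 ≈ 34.6 rad/s.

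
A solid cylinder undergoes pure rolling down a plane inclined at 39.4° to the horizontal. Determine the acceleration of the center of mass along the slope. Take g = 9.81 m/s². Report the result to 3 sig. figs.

a ≈ 4.15 m/s²

With I = (1/2)MR², the ratio k = I/(MR²) is 0.5.
Newton's second law down the slope: Mg sinθ − f = Ma. The torque equation fR = Iα (with α = a/R) gives f = kMa.
Eliminating f: Mg sinθ = (1+k)Ma, so a = g sinθ/(1+k) = 9.81 × sin39.4° / 1.5 ≈ 4.15 m/s².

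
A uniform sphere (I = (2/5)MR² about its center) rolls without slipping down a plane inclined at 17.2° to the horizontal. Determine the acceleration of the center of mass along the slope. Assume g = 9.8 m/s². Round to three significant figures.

The moment of inertia is (2/5)MR², giving k ≡ I/(MR²) = 0.4.
Translational: Mg sinθ − f = Ma. Rotational about the CM: fR = Iα = kMRa, so f = kMa.
Eliminating f: Mg sinθ = (1+k)Ma, so a = g sinθ/(1+k) = 9.8 × sin17.2° / 1.4 ≈ 2.07 m/s².

a ≈ 2.07 m/s²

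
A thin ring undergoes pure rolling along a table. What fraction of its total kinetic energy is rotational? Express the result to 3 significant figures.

fraction ≈ 0.500

With I = MR², the ratio k = I/(MR²) is 1.
Since ω = v/R, the translational part is ½Mv² and the rotational part is ½I(v/R)² = ½kMv²; the total is ½(1+k)Mv².
The rotational fraction is therefore k/(1+k) = 1/2 ≈ 0.500.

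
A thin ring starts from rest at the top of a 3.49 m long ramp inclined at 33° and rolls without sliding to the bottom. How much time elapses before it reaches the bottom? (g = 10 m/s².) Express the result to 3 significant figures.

t ≈ 1.60 s

With I = MR², the ratio k = I/(MR²) is 1.
Newton's second law down the slope: Mg sinθ − f = Ma. The torque equation fR = Iα (with α = a/R) gives f = kMa.
Hence a = g sinθ/(1+k) = 10×sin33°/2 = 2.723 m/s².
With constant a from rest, t = √(2L/a) = √(2·3.49/2.723) ≈ 1.60 s.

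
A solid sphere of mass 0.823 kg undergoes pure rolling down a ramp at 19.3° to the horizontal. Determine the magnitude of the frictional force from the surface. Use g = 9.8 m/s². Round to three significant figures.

With I = (2/5)MR², the ratio k = I/(MR²) is 0.4.
Translational: Mg sinθ − f = Ma. Rotational about the CM: fR = Iα = kMRa, so f = kMa.
Combining, a = g sinθ/(1+k) and f = kMa = kMg sinθ/(1+k).
f = 0.4 × 0.823 × 9.8 × sin19.3° / 1.4 ≈ 0.762 N.

f ≈ 0.762 N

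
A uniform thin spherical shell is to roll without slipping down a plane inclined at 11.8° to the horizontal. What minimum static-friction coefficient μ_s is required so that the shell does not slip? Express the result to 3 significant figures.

μ_min ≈ 0.0836

For this body I = (2/3)MR², i.e. k = I/(MR²) = 2/3.
Translational: Mg sinθ − f = Ma. Rotational about the CM: fR = Iα = kMRa, so f = kMa.
These give a = g sinθ/(1+k) and the required friction f = kMg sinθ/(1+k).
The normal force is N = Mg cosθ, so μ_min = f/N = k tanθ/(1+k).
μ_min = (2/3) × tan11.8° / 1.667 ≈ 0.0836.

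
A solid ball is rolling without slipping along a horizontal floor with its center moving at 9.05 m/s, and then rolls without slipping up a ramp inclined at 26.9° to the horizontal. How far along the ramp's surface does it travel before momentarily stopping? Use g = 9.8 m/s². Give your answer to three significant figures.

For this body I = (2/5)MR², i.e. k = I/(MR²) = 0.4.
Rolling without slipping gives ω = v/R, so the total kinetic energy is ½Mv² + ½Iω² = ½(1+k)Mv² = (7/10)Mv².
Setting this equal to Mgh gives the vertical rise h = (1+k)v₀²/(2g) = 1.4×9.05²/(2×9.8) = 5.85 m.
The distance along the slope is d = h/sinθ = 5.85/sin26.9° ≈ 12.9 m.

d ≈ 12.9 m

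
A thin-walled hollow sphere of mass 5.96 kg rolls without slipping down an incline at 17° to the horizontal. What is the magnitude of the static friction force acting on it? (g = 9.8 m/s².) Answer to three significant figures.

Here I = (2/3)MR², so the shape factor k = I/(MR²) = 2/3.
Newton's second law down the slope: Mg sinθ − f = Ma. The torque equation fR = Iα (with α = a/R) gives f = kMa.
Combining, a = g sinθ/(1+k) and f = kMa = kMg sinθ/(1+k).
f = (2/3) × 5.96 × 9.8 × sin17° / 1.667 ≈ 6.83 N.

f ≈ 6.83 N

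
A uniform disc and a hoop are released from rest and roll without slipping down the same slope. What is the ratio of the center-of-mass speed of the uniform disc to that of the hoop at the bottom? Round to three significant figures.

v_ratio ≈ 1.15

Each satisfies Mgh = ½(1+k)Mv² with k = I/(MR²), so v ∝ 1/√(1+k).
For the uniform disc k = 0.5; for the hoop k = 1.
v₁/v₂ = √((1+k₂)/(1+k₁)) = √(2/1.5) ≈ 1.15.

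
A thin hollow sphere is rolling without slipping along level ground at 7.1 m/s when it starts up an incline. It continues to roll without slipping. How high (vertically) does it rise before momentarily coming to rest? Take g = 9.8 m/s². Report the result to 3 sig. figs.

The moment of inertia is (2/3)MR², giving k ≡ I/(MR²) = 2/3.
The rolling condition ω = v/R makes the rotational term ½I(v/R)² = ½kMv², so KE_total = ½(1+k)Mv² = (5/6)Mv².
All of this converts to potential energy at the highest point: (5/6)Mv₀² = Mgh.
Thus h = (1+k)v₀²/(2g) = 1.667 × 7.1² / (2 × 9.8) ≈ 4.29 m.

h ≈ 4.29 m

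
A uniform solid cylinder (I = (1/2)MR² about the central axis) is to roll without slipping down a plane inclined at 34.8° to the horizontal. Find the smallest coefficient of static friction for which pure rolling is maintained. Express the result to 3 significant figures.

μ_min ≈ 0.232

With I = (1/2)MR², the ratio k = I/(MR²) is 0.5.
Newton's second law down the slope: Mg sinθ − f = Ma. The torque equation fR = Iα (with α = a/R) gives f = kMa.
These give a = g sinθ/(1+k) and the required friction f = kMg sinθ/(1+k).
The normal force is N = Mg cosθ, so μ_min = f/N = k tanθ/(1+k).
μ_min = 0.5 × tan34.8° / 1.5 ≈ 0.232.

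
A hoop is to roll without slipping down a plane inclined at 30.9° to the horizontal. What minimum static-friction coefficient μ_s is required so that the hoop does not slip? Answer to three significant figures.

Here I = MR², so the shape factor k = I/(MR²) = 1.
Newton's second law down the slope: Mg sinθ − f = Ma. The torque equation fR = Iα (with α = a/R) gives f = kMa.
These give a = g sinθ/(1+k) and the required friction f = kMg sinθ/(1+k).
With N = Mg cosθ, the no-slip condition f ≤ μN gives μ_min = f/N = k tanθ/(1+k).
μ_min = 1 × tan30.9° / 2 ≈ 0.299.

μ_min ≈ 0.299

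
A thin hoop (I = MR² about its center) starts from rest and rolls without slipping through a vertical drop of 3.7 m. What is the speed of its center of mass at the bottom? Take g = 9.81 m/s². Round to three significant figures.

v ≈ 6.02 m/s

The moment of inertia is MR², giving k ≡ I/(MR²) = 1.
Pure rolling means v = ωR; then KE = ½Mv² + ½I(v/R)² = ½(1+k)Mv² = Mv².
Energy conservation: Mgh = Mv², so v = √(2gh/(1+k)) = √(2 × 9.81 × 3.7 / 2) ≈ 6.02 m/s.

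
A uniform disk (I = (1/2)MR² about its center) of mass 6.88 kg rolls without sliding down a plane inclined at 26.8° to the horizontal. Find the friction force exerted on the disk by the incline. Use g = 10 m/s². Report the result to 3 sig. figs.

For this body I = (1/2)MR², i.e. k = I/(MR²) = 0.5.
Along the incline Mg sinθ − f = Ma, and torque about the center fR = Iα = kMR²(a/R) gives f = kMa.
Combining, a = g sinθ/(1+k) and f = kMa = kMg sinθ/(1+k).
f = 0.5 × 6.88 × 10 × sin26.8° / 1.5 ≈ 10.3 N.

f ≈ 10.3 N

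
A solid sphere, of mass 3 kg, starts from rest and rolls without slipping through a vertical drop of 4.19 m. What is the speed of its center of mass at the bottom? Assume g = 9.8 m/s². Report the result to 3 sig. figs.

v ≈ 7.66 m/s

For this body I = (2/5)MR², i.e. k = I/(MR²) = 0.4.
Pure rolling means v = ωR; then KE = ½Mv² + ½I(v/R)² = ½(1+k)Mv² = (7/10)Mv².
Setting Mgh = (7/10)Mv² gives v = √(2gh/(1+k)) = √(2·9.8·4.19/1.4) ≈ 7.66 m/s.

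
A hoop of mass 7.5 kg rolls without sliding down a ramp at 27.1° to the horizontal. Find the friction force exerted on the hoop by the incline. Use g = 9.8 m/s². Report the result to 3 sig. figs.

f ≈ 16.7 N

With I = MR², the ratio k = I/(MR²) is 1.
Translational: Mg sinθ − f = Ma. Rotational about the CM: fR = Iα = kMRa, so f = kMa.
Combining, a = g sinθ/(1+k) and f = kMa = kMg sinθ/(1+k).
f = 1 × 7.5 × 9.8 × sin27.1° / 2 ≈ 16.7 N.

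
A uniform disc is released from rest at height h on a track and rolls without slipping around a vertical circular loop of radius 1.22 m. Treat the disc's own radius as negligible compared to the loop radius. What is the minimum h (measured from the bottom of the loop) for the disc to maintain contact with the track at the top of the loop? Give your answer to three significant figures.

The moment of inertia is (1/2)MR², giving k ≡ I/(MR²) = 0.5.
At the top, contact is just lost when gravity alone supplies the centripetal force: Mg = Mv_top²/r, i.e. v_top² = gr.
With ω = v/R, the kinetic energy at speed v is ½(1+k)Mv² = (3/4)Mv².
Energy conservation from release (height h) to the top (height 2r): Mgh = Mg(2r) + (3/4)M·gr.
Thus h_min = 2r + (1+k)r/2 = r(2 + 1.5/2) = 1.22 × 2.75 ≈ 3.36 m.

h_min ≈ 3.36 m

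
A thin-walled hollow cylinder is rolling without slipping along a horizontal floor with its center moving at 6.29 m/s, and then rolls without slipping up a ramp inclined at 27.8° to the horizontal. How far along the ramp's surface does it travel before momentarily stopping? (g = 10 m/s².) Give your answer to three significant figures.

For this body I = MR², i.e. k = I/(MR²) = 1.
Pure rolling means v = ωR; then KE = ½Mv² + ½I(v/R)² = ½(1+k)Mv² = Mv².
Setting this equal to Mgh gives the vertical rise h = (1+k)v₀²/(2g) = 2×6.29²/(2×10) = 3.956 m.
The distance along the slope is d = h/sinθ = 3.956/sin27.8° ≈ 8.48 m.

d ≈ 8.48 m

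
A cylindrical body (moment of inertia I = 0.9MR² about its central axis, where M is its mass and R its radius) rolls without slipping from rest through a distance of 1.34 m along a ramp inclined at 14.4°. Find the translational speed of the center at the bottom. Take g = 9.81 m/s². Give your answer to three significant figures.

v ≈ 1.86 m/s

The moment of inertia is 0.9MR², giving k ≡ I/(MR²) = 0.9.
Rolling without slipping gives ω = v/R, so the total kinetic energy is ½Mv² + ½Iω² = ½(1+k)Mv² = (19/20)Mv².
The vertical drop is h = L sinθ = 1.34 × sin14.4° = 0.3332 m.
Setting Mgh = (19/20)Mv² gives v = √(2gh/(1+k)) = √(2·9.81·0.3332/1.9) ≈ 1.86 m/s.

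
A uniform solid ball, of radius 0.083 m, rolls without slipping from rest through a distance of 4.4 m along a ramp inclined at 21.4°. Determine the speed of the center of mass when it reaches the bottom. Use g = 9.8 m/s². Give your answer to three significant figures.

The moment of inertia is (2/5)MR², giving k ≡ I/(MR²) = 0.4.
Since it rolls without slipping, ω = v/R and KE = ½Mv² + ½Iω² = ½(1+k)Mv² = (7/10)Mv².
The vertical drop is h = L sinθ = 4.4 × sin21.4° = 1.605 m.
Setting Mgh = (7/10)Mv² gives v = √(2gh/(1+k)) = √(2·9.8·1.605/1.4) ≈ 4.74 m/s.

v ≈ 4.74 m/s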